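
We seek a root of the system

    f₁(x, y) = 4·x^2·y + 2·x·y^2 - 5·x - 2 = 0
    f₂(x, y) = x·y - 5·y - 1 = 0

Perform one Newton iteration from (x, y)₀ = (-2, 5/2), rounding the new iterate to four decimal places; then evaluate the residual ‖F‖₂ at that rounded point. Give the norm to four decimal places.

4.4435

At (-2, 5/2): F = (23.0000, -18.5000).
Jacobian J = [[8·x·y + 2·y^2 - 5, 4·x^2 + 4·x·y], [y, x - 5]].
At the point, J = [[-32.5000, -4.0000], [2.5000, -7.0000]] (det J = 237.5000).
Solving J·Δ = −F gives Δ = (0.9895, -2.2895).
Then the next iterate is (x, y)₁ = (-1.0105, 0.2105).
Re-evaluating at (-1.0105, 0.2105): F = (3.822724, -2.265210), so ‖F‖₂ = 4.4435.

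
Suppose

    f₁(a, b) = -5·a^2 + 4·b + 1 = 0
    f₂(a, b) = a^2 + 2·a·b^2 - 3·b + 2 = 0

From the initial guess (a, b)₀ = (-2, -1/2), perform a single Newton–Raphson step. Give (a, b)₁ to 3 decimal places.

At (-2, -1/2): F = (-21.000, 6.500).
Jacobian J = [[-10·a, 4], [2·a + 2·b^2, 4·a·b - 3]].
At the point, J = [[20.000, 4.000], [-3.500, 1.000]] (det J = 34.000).
Solving J·Δ = −F gives Δ = (1.382, -1.662).
Then the next iterate is (a, b)₁ = (-0.618, -2.162).

(-0.618, -2.162)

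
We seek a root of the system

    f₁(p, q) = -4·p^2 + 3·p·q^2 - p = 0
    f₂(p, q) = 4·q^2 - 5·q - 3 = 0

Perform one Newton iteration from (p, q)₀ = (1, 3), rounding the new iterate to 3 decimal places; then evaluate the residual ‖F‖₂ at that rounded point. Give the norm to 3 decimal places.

7.288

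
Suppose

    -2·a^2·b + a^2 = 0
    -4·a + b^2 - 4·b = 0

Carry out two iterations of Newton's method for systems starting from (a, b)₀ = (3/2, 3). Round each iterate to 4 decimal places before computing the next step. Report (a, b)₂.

At (3/2, 3): F = (-11.2500, -9.0000).
Jacobian J = [[-4·a·b + 2·a, -2·a^2], [-4, 2·b - 4]].
At the point, J = [[-15.0000, -4.5000], [-4.0000, 2.0000]] (det J = -48.0000).
Solving J·Δ = −F gives Δ = (-1.3125, 1.8750).
Then the next iterate is (a, b)₁ = (0.1875, 4.8750).
Round to (0.1875, 4.8750) and repeat: F = (-0.307617, 3.515625), J = [[-3.281250, -0.070312], [-4.0000, 5.7500]].
Δ = (-0.0795, -0.6667), so (a, b)₂ = (0.1080, 4.2083).

(0.1080, 4.2083)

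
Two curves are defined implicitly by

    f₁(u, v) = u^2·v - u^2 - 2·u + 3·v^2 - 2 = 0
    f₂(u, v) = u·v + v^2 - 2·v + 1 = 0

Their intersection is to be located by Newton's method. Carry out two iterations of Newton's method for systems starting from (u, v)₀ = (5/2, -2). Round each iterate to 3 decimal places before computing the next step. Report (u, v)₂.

(0.010, 1.008)

At (5/2, -2): F = (-13.750, 4.000).
Jacobian J = [[2·u·v - 2·u - 2, u^2 + 6·v], [v, u + 2·v - 2]].
At the point, J = [[-17.000, -5.750], [-2.000, -3.500]] (det J = 48.000).
Solving J·Δ = −F gives Δ = (-1.482, 1.990).
Then the next iterate is (u, v)₁ = (1.018, -0.010).
Round to (1.018, -0.010) and repeat: F = (-5.08239, 1.00992), J = [[-4.05636, 0.97632], [-0.010, -1.002]].
Δ = (-1.008, 1.018), so (u, v)₂ = (0.010, 1.008).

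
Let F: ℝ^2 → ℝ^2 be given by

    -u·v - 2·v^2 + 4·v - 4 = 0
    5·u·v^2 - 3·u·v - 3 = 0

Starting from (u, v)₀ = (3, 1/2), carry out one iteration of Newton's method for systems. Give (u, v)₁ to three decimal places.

At (3, 1/2): F = (-4.000, -3.750).
Jacobian J = [[-v, -u - 4·v + 4], [5·v^2 - 3·v, 10·u·v - 3·u]].
At the point, J = [[-0.500, -1.000], [-0.250, 6.000]] (det J = -3.250).
Solving J·Δ = −F gives Δ = (-8.538, 0.269).
Then the next iterate is (u, v)₁ = (-5.538, 0.769).

(-5.538, 0.769)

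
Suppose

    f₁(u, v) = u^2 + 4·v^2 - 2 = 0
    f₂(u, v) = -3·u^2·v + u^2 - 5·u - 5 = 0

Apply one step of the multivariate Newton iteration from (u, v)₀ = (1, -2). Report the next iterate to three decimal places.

At (1, -2): F = (15.000, -3.000).
Jacobian J = [[2·u, 8·v], [-6·u·v + 2·u - 5, -3·u^2]].
At the point, J = [[2.000, -16.000], [9.000, -3.000]] (det J = 138.000).
Solving J·Δ = −F gives Δ = (0.674, 1.022).
Then the next iterate is (u, v)₁ = (1.674, -0.978).

(1.674, -0.978)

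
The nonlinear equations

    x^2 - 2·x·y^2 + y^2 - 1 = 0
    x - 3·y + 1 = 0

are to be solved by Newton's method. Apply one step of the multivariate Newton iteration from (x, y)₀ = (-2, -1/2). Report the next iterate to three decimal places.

(-1.446, -0.149)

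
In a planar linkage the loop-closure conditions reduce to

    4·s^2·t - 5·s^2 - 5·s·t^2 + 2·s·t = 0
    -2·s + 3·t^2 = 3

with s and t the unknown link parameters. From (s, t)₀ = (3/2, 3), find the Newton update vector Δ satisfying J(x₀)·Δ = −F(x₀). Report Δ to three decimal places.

At (3/2, 3): F = (-42.750, 21.000).
Jacobian J = [[8·s·t - 10·s - 5·t^2 + 2·t, 4·s^2 - 10·s·t + 2·s], [-2, 6·t]].
At the point, J = [[-18.000, -33.000], [-2.000, 18.000]] (det J = -390.000).
Solving J·Δ = −F gives Δ = (-0.196, -1.188).

(-0.196, -1.188)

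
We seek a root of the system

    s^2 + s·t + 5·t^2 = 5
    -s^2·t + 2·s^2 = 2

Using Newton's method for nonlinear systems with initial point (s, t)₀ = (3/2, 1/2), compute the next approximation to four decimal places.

At (3/2, 1/2): F = (-0.7500, 1.3750).
Jacobian J = [[2·s + t, s + 10·t], [-2·s·t + 4·s, -s^2]].
At the point, J = [[3.5000, 6.5000], [4.5000, -2.2500]] (det J = -37.1250).
Solving J·Δ = −F gives Δ = (-0.1953, 0.2205).
Then the next iterate is (s, t)₁ = (1.3047, 0.7205).

(1.3047, 0.7205)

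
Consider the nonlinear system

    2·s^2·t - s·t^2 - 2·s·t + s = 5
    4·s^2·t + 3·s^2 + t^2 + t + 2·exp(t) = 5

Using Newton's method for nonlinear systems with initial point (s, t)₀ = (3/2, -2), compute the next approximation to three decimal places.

(0.892, -1.225)

At (3/2, -2): F = (-12.500, -13.97933).
Jacobian J = [[4·s·t - t^2 - 2·t + 1, 2·s^2 - 2·s·t - 2·s], [8·s·t + 6·s, 4·s^2 + 2·t + 2·exp(t) + 1]].
At the point, J = [[-11.000, 7.500], [-15.000, 6.27067]] (det J = 43.52262).
Solving J·Δ = −F gives Δ = (-0.608, 0.775).
Then the next iterate is (s, t)₁ = (0.892, -1.225).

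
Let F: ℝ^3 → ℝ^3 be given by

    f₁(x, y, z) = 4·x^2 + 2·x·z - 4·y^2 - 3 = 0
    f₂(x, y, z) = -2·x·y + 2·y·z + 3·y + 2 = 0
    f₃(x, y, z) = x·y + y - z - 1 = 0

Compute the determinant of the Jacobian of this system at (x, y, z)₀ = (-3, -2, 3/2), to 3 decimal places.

J = [[8·x + 2·z, -8·y, 2·x], [-2·y, -2·x + 2·z + 3, 2·y], [y, x + 1, -1]].
At the point, J = [[-21.000, 16.000, -6.000], [4.000, 12.000, -4.000], [-2.000, -2.000, -1.000]].
det J = 516.000.

516.000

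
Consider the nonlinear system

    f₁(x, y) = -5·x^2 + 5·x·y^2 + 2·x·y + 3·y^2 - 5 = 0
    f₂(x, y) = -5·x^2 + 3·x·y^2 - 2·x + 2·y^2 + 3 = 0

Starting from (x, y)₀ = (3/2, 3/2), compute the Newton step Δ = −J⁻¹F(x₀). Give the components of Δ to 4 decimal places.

(-0.3396, -0.3516)

At (3/2, 3/2): F = (11.8750, 3.3750).
Jacobian J = [[-10·x + 5·y^2 + 2·y, 10·x·y + 2·x + 6·y], [-10·x + 3·y^2 - 2, 6·x·y + 4·y]].
At the point, J = [[-0.7500, 34.5000], [-10.2500, 19.5000]] (det J = 339.0000).
Solving J·Δ = −F gives Δ = (-0.3396, -0.3516).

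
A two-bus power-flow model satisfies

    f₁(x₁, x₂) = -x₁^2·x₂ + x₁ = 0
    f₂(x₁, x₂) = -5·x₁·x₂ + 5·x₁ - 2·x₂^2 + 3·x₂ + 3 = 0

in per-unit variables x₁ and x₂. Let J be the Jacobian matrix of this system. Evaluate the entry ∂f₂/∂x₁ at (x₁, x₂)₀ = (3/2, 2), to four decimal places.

-5.0000

∂f₂/∂x₁ = -5·x₂ + 5.
At (3/2, 2) this is -5.0000.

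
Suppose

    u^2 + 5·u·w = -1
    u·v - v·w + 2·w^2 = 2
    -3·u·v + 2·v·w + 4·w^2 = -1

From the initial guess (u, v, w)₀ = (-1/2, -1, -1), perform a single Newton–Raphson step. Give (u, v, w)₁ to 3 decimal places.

At (-1/2, -1, -1): F = (3.750, -0.500, 5.500).
Jacobian J = [[2·u + 5·w, 0, 5·u], [v, u - w, -v + 4·w], [-3·v, -3·u + 2·w, 2·v + 8·w]].
At the point, J = [[-6.000, 0.000, -2.500], [-1.000, 0.500, -3.000], [3.000, -0.500, -10.000]] (det J = 41.500).
Solving J·Δ = −F gives Δ = (0.437, 4.584, 0.452).
Then the next iterate is (u, v, w)₁ = (-0.063, 3.584, -0.548).

(-0.063, 3.584, -0.548)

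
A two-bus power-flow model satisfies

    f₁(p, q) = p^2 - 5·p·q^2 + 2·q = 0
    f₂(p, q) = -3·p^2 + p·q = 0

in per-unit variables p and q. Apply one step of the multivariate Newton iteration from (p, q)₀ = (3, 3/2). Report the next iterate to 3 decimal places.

(1.576, 1.168)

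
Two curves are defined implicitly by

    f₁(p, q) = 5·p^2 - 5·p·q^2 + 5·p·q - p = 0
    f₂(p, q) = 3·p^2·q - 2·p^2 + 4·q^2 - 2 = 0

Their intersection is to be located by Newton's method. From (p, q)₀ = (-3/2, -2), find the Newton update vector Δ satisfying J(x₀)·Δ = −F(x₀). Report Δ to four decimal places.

(0.5162, 0.9068)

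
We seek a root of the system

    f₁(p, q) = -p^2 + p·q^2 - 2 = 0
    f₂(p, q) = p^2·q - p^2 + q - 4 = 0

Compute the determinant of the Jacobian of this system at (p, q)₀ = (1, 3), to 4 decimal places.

-10.0000

J = [[-2·p + q^2, 2·p·q], [2·p·q - 2·p, p^2 + 1]].
At the point, J = [[7.0000, 6.0000], [4.0000, 2.0000]].
det J = -10.0000.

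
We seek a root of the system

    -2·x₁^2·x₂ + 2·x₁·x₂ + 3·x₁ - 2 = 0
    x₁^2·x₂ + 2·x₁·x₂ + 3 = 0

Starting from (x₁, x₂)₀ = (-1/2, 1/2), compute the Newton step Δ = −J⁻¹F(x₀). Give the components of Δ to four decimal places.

At (-1/2, 1/2): F = (-4.2500, 2.6250).
Jacobian J = [[-4·x₁·x₂ + 2·x₂ + 3, -2·x₁^2 + 2·x₁], [2·x₁·x₂ + 2·x₂, x₁^2 + 2·x₁]].
At the point, J = [[5.0000, -1.5000], [0.5000, -0.7500]] (det J = -3.0000).
Solving J·Δ = −F gives Δ = (2.3750, 5.0833).

(2.3750, 5.0833)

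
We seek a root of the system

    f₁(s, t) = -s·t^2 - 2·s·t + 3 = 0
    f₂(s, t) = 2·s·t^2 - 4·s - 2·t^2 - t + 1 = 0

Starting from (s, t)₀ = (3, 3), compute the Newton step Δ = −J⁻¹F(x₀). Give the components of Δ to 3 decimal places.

(-48.667, 28.667)

At (3, 3): F = (-42.000, 22.000).
Jacobian J = [[-t^2 - 2·t, -2·s·t - 2·s], [2·t^2 - 4, 4·s·t - 4·t - 1]].
At the point, J = [[-15.000, -24.000], [14.000, 23.000]] (det J = -9.000).
Solving J·Δ = −F gives Δ = (-48.667, 28.667).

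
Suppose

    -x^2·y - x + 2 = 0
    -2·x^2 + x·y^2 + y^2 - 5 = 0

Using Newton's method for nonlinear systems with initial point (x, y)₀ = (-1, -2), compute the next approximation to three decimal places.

At (-1, -2): F = (5.000, -7.000).
Jacobian J = [[-2·x·y - 1, -x^2], [-4·x + y^2, 2·x·y + 2·y]].
At the point, J = [[-5.000, -1.000], [8.000, 0.000]] (det J = 8.000).
Solving J·Δ = −F gives Δ = (0.875, 0.625).
Then the next iterate is (x, y)₁ = (-0.125, -1.375).

(-0.125, -1.375)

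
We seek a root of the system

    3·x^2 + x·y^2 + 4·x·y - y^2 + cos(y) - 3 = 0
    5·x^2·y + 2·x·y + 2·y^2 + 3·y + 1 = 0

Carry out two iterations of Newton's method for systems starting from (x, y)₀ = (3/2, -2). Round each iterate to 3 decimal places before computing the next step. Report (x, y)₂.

At (3/2, -2): F = (-6.66615, -25.500).
Jacobian J = [[6·x + y^2 + 4·y, 2·x·y + 4·x - 2·y - sin(y)], [10·x·y + 2·y, 5·x^2 + 2·x + 4·y + 3]].
At the point, J = [[5.000, 4.90930], [-34.000, 9.250]] (det J = 213.16611).
Solving J·Δ = −F gives Δ = (-0.298, 1.661).
Then the next iterate is (x, y)₁ = (1.202, -0.339).
Round to (1.202, -0.339) and repeat: F = (0.67080, -3.05106), J = [[5.97092, 5.00359], [-4.75278, 11.27202]].
Δ = (-0.251, 0.165), so (x, y)₂ = (0.951, -0.174).

(0.951, -0.174)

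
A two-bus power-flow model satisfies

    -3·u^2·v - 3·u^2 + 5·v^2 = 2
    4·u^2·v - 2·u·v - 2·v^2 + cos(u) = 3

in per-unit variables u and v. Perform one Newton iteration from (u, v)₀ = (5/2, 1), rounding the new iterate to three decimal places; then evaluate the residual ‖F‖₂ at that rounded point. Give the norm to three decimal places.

At (5/2, 1): F = (-34.500, 14.19886).
Jacobian J = [[-6·u·v - 6·u, -3·u^2 + 10·v], [8·u·v - 2·v - sin(u), 4·u^2 - 2·u - 4·v]].
At the point, J = [[-30.000, -8.750], [17.40153, 16.000]] (det J = -327.73663).
Solving J·Δ = −F gives Δ = (-1.305, 0.532).
Then the next iterate is (u, v)₁ = (1.195, 1.532).
Re-evaluating at (1.195, 1.532): F = (-1.11216, -2.23758), so ‖F‖₂ = 2.499.

2.499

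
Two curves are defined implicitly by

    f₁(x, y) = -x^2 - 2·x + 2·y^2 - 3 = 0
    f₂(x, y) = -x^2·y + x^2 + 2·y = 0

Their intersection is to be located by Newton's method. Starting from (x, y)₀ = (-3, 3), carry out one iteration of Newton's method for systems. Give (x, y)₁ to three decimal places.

(-2.651, 1.884)

At (-3, 3): F = (12.000, -12.000).
Jacobian J = [[-2·x - 2, 4·y], [-2·x·y + 2·x, -x^2 + 2]].
At the point, J = [[4.000, 12.000], [12.000, -7.000]] (det J = -172.000).
Solving J·Δ = −F gives Δ = (0.349, -1.116).
Then the next iterate is (x, y)₁ = (-2.651, 1.884).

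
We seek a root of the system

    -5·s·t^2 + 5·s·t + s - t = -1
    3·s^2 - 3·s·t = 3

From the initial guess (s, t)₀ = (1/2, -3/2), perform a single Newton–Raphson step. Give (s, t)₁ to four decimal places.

(0.7339, -0.3303)

At (1/2, -3/2): F = (-6.3750, 0.0000).
Jacobian J = [[-5·t^2 + 5·t + 1, -10·s·t + 5·s - 1], [6·s - 3·t, -3·s]].
At the point, J = [[-17.7500, 9.0000], [7.5000, -1.5000]] (det J = -40.8750).
Solving J·Δ = −F gives Δ = (0.2339, 1.1697).
Then the next iterate is (s, t)₁ = (0.7339, -0.3303).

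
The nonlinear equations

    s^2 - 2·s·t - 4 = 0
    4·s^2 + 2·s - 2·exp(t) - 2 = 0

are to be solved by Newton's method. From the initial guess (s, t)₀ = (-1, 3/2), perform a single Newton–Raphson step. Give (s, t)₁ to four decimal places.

At (-1, 3/2): F = (0.0000, -8.963378).
Jacobian J = [[2·s - 2·t, -2·s], [8·s + 2, -2·exp(t)]].
At the point, J = [[-5.0000, 2.0000], [-6.0000, -8.963378]] (det J = 56.816891).
Solving J·Δ = −F gives Δ = (-0.3155, -0.7888).
Then the next iterate is (s, t)₁ = (-1.3155, 0.7112).

(-1.3155, 0.7112)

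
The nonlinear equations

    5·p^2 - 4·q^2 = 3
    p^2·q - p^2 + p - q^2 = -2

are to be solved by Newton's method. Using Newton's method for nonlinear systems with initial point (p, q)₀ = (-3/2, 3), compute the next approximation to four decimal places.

At (-3/2, 3): F = (-27.7500, -4.0000).
Jacobian J = [[10·p, -8·q], [2·p·q - 2·p + 1, p^2 - 2·q]].
At the point, J = [[-15.0000, -24.0000], [-5.0000, -3.7500]] (det J = -63.7500).
Solving J·Δ = −F gives Δ = (0.1265, -1.2353).
Then the next iterate is (p, q)₁ = (-1.3735, 1.7647).

(-1.3735, 1.7647)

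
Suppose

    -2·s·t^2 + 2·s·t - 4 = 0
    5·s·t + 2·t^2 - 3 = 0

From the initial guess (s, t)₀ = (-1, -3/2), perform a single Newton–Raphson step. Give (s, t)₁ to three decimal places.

(-2.489, 0.333)

At (-1, -3/2): F = (3.500, 9.000).
Jacobian J = [[-2·t^2 + 2·t, -4·s·t + 2·s], [5·t, 5·s + 4·t]].
At the point, J = [[-7.500, -8.000], [-7.500, -11.000]] (det J = 22.500).
Solving J·Δ = −F gives Δ = (-1.489, 1.833).
Then the next iterate is (s, t)₁ = (-2.489, 0.333).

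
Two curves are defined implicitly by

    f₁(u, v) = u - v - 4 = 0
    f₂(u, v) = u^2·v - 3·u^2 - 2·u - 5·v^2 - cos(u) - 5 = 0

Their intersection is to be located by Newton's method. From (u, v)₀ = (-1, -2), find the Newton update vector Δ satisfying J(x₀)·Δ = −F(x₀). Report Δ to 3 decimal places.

At (-1, -2): F = (-3.000, -28.54030).
Jacobian J = [[1, -1], [2·u·v - 6·u + sin(u) - 2, u^2 - 10·v]].
At the point, J = [[1.000, -1.000], [7.15853, 21.000]] (det J = 28.15853).
Solving J·Δ = −F gives Δ = (3.251, 0.251).

(3.251, 0.251)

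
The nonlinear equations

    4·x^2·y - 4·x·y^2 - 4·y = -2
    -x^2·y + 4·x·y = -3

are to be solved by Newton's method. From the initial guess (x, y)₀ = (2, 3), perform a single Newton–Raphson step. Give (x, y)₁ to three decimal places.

At (2, 3): F = (-34.000, 15.000).
Jacobian J = [[8·x·y - 4·y^2, 4·x^2 - 8·x·y - 4], [-2·x·y + 4·y, -x^2 + 4·x]].
At the point, J = [[12.000, -36.000], [0.000, 4.000]] (det J = 48.000).
Solving J·Δ = −F gives Δ = (-8.417, -3.750).
Then the next iterate is (x, y)₁ = (-6.417, -0.750).

(-6.417, -0.750)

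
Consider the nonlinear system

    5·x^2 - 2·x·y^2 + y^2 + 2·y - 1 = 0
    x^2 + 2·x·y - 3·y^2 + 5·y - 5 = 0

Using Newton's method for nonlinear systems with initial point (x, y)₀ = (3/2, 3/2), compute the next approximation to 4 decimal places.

At (3/2, 3/2): F = (8.7500, 2.5000).
Jacobian J = [[10·x - 2·y^2, -4·x·y + 2·y + 2], [2·x + 2·y, 2·x - 6·y + 5]].
At the point, J = [[10.5000, -4.0000], [6.0000, -1.0000]] (det J = 13.5000).
Solving J·Δ = −F gives Δ = (-0.0926, 1.9444).
Then the next iterate is (x, y)₁ = (1.4074, 3.4444).

(1.4074, 3.4444)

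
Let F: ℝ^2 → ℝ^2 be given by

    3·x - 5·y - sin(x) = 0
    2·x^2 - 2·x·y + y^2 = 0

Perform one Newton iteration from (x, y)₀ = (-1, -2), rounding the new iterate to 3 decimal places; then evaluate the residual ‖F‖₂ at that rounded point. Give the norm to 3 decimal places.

6.011

At (-1, -2): F = (7.84147, 2.000).
Jacobian J = [[-cos(x) + 3, -5], [4·x - 2·y, -2·x + 2·y]].
At the point, J = [[2.45970, -5.000], [0.000, -2.000]] (det J = -4.91940).
Solving J·Δ = −F gives Δ = (-1.155, 1.000).
Then the next iterate is (x, y)₁ = (-2.155, -1.000).
Re-evaluating at (-2.155, -1.000): F = (-0.63085, 5.97805), so ‖F‖₂ = 6.011.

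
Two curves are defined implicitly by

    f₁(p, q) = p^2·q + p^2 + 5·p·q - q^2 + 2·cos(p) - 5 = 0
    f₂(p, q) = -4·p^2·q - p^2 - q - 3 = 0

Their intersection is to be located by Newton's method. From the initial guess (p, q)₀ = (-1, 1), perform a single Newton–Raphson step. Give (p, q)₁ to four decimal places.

At (-1, 1): F = (-7.919395, -9.0000).
Jacobian J = [[2·p·q + 2·p + 5·q - 2·sin(p), p^2 + 5·p - 2·q], [-8·p·q - 2·p, -4·p^2 - 1]].
At the point, J = [[2.682942, -6.0000], [10.0000, -5.0000]] (det J = 46.585290).
Solving J·Δ = −F gives Δ = (0.3092, -1.1816).
Then the next iterate is (p, q)₁ = (-0.6908, -0.1816).

(-0.6908, -0.1816)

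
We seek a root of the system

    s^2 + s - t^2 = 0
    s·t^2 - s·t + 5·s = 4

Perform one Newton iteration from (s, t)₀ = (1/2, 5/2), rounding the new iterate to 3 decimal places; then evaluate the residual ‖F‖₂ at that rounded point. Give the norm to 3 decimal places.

At (1/2, 5/2): F = (-5.500, 0.375).
Jacobian J = [[2·s + 1, -2·t], [t^2 - t + 5, 2·s·t - s]].
At the point, J = [[2.000, -5.000], [8.750, 2.000]] (det J = 47.750).
Solving J·Δ = −F gives Δ = (0.191, -1.024).
Then the next iterate is (s, t)₁ = (0.691, 1.476).
Re-evaluating at (0.691, 1.476): F = (-1.01010, -0.05952), so ‖F‖₂ = 1.012.

1.012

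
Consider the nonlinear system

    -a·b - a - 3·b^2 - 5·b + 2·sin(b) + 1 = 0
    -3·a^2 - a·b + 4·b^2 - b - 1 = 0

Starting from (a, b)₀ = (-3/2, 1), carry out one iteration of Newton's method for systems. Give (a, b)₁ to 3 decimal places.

(-0.565, 0.503)

At (-3/2, 1): F = (-2.31706, -3.250).
Jacobian J = [[-b - 1, -a - 6·b + 2·cos(b) - 5], [-6·a - b, -a + 8·b - 1]].
At the point, J = [[-2.000, -8.41940], [8.000, 8.500]] (det J = 50.35516).
Solving J·Δ = −F gives Δ = (0.935, -0.497).
Then the next iterate is (a, b)₁ = (-0.565, 0.503).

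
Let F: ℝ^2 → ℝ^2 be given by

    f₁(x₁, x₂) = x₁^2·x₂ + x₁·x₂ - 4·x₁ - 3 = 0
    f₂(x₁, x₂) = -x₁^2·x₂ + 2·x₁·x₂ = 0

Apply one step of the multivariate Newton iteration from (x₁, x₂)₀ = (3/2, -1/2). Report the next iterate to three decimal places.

At (3/2, -1/2): F = (-10.875, -0.375).
Jacobian J = [[2·x₁·x₂ + x₂ - 4, x₁^2 + x₁], [-2·x₁·x₂ + 2·x₂, -x₁^2 + 2·x₁]].
At the point, J = [[-6.000, 3.750], [0.500, 0.750]] (det J = -6.375).
Solving J·Δ = −F gives Δ = (-1.059, 1.206).
Then the next iterate is (x₁, x₂)₁ = (0.441, 0.706).

(0.441, 0.706)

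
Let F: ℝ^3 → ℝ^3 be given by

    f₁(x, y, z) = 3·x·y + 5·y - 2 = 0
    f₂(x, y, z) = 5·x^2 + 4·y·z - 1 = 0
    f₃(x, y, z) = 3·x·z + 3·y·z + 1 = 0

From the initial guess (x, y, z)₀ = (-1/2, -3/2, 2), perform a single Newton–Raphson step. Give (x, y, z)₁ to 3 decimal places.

(-0.097, 1.089, 3.158)

At (-1/2, -3/2, 2): F = (-7.250, -11.750, -11.000).
Jacobian J = [[3·y, 3·x + 5, 0], [10·x, 4·z, 4·y], [3·z, 3·z, 3·x + 3·y]].
At the point, J = [[-4.500, 3.500, 0.000], [-5.000, 8.000, -6.000], [6.000, 6.000, -6.000]] (det J = -177.000).
Solving J·Δ = −F gives Δ = (0.403, 2.589, 1.158).
Then the next iterate is (x, y, z)₁ = (-0.097, 1.089, 3.158).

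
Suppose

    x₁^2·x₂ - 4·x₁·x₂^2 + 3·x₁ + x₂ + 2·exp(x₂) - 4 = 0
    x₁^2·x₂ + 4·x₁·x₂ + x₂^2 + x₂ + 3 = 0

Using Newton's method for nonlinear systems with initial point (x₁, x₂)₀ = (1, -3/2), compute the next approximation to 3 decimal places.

(0.840, -0.731)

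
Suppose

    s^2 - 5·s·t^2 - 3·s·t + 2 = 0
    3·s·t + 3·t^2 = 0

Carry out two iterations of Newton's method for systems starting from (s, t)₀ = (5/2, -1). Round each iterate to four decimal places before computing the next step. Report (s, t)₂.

At (5/2, -1): F = (3.2500, -4.5000).
Jacobian J = [[2·s - 5·t^2 - 3·t, -10·s·t - 3·s], [3·t, 3·s + 6·t]].
At the point, J = [[3.0000, 17.5000], [-3.0000, 1.5000]] (det J = 57.0000).
Solving J·Δ = −F gives Δ = (-1.4671, 0.0658).
Then the next iterate is (s, t)₁ = (1.0329, -0.9342).
Round to (1.0329, -0.9342) and repeat: F = (1.454476, -0.276617), J = [[0.504752, 6.550652], [-2.8026, -2.5065]].
Δ = (0.1073, -0.2303), so (s, t)₂ = (1.1402, -1.1645).

(1.1402, -1.1645)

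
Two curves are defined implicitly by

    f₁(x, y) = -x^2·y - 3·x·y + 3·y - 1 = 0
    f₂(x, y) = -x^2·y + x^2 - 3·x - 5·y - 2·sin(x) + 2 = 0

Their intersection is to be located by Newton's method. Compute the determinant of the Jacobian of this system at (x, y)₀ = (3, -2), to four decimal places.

J = [[-2·x·y - 3·y, -x^2 - 3·x + 3], [-2·x·y + 2·x - 2·cos(x) - 3, -x^2 - 5]].
At the point, J = [[18.0000, -15.0000], [16.979985, -14.0000]].
det J = 2.6998.

2.6998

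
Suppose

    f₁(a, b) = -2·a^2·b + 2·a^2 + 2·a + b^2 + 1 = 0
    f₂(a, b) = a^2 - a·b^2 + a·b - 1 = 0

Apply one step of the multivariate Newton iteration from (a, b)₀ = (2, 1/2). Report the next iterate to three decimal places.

(1.176, 1.116)

At (2, 1/2): F = (9.250, 3.500).
Jacobian J = [[-4·a·b + 4·a + 2, -2·a^2 + 2·b], [2·a - b^2 + b, -2·a·b + a]].
At the point, J = [[6.000, -7.000], [4.250, 0.000]] (det J = 29.750).
Solving J·Δ = −F gives Δ = (-0.824, 0.616).
Then the next iterate is (a, b)₁ = (1.176, 1.116).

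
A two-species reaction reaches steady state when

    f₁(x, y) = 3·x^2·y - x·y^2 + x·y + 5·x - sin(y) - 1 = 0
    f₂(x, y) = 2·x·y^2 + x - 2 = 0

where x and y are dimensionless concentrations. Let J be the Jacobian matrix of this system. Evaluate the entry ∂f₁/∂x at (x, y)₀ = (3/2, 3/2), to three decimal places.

17.750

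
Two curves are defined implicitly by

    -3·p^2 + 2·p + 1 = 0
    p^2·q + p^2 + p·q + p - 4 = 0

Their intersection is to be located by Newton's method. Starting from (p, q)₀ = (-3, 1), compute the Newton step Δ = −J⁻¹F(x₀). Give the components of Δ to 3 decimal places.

(1.600, 1.333)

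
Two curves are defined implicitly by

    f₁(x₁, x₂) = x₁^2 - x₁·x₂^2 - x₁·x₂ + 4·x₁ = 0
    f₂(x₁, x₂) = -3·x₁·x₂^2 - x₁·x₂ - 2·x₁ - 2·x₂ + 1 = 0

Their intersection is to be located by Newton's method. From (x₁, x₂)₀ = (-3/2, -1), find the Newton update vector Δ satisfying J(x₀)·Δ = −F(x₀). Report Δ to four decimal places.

(3.1694, -0.3871)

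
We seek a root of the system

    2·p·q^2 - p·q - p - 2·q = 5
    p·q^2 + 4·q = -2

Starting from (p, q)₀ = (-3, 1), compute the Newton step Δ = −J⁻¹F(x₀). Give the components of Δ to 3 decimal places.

At (-3, 1): F = (-7.000, 3.000).
Jacobian J = [[2·q^2 - q - 1, 4·p·q - p - 2], [q^2, 2·p·q + 4]].
At the point, J = [[0.000, -11.000], [1.000, -2.000]] (det J = 11.000).
Solving J·Δ = −F gives Δ = (-4.273, -0.636).

(-4.273, -0.636)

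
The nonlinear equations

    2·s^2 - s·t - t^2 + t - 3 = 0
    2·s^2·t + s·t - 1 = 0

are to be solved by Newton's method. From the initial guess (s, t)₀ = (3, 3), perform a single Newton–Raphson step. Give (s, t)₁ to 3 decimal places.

At (3, 3): F = (0.000, 62.000).
Jacobian J = [[4·s - t, -s - 2·t + 1], [4·s·t + t, 2·s^2 + s]].
At the point, J = [[9.000, -8.000], [39.000, 21.000]] (det J = 501.000).
Solving J·Δ = −F gives Δ = (-0.990, -1.114).
Then the next iterate is (s, t)₁ = (2.010, 1.886).

(2.010, 1.886)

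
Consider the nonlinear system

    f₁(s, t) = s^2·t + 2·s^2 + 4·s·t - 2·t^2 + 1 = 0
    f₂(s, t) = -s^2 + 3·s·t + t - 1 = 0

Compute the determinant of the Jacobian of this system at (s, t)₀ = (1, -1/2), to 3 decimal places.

28.500

J = [[2·s·t + 4·s + 4·t, s^2 + 4·s - 4·t], [-2·s + 3·t, 3·s + 1]].
At the point, J = [[1.000, 7.000], [-3.500, 4.000]].
det J = 28.500.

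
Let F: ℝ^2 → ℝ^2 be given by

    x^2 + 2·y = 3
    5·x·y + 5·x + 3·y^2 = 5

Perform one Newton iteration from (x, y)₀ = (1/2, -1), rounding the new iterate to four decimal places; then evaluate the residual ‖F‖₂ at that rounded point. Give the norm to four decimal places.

38.1753

At (1/2, -1): F = (-4.7500, -2.0000).
Jacobian J = [[2·x, 2], [5·y + 5, 5·x + 6·y]].
At the point, J = [[1.0000, 2.0000], [0.0000, -3.5000]] (det J = -3.5000).
Solving J·Δ = −F gives Δ = (5.8929, -0.5714).
Then the next iterate is (x, y)₁ = (6.3929, -1.5714).
Re-evaluating at (6.3929, -1.5714): F = (34.726370, -15.856621), so ‖F‖₂ = 38.1753.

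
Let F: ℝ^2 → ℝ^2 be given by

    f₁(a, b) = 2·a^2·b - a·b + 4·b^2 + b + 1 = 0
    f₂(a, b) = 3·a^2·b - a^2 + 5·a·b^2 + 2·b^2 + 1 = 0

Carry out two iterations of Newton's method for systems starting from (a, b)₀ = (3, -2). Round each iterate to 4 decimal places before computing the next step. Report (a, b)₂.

(1.9175, -1.1819)

At (3, -2): F = (-15.0000, 6.0000).
Jacobian J = [[4·a·b - b, 2·a^2 - a + 8·b + 1], [6·a·b - 2·a + 5·b^2, 3·a^2 + 10·a·b + 4·b]].
At the point, J = [[-22.0000, 0.0000], [-22.0000, -41.0000]] (det J = 902.0000).
Solving J·Δ = −F gives Δ = (-0.6818, 0.5122).
Then the next iterate is (a, b)₁ = (2.3182, -1.4878).
Round to (2.3182, -1.4878) and repeat: F = (-4.175614, 1.723751), J = [[-12.308272, -2.472498], [-14.262764, -24.319226]].
Δ = (-0.4007, 0.3059), so (a, b)₂ = (1.9175, -1.1819).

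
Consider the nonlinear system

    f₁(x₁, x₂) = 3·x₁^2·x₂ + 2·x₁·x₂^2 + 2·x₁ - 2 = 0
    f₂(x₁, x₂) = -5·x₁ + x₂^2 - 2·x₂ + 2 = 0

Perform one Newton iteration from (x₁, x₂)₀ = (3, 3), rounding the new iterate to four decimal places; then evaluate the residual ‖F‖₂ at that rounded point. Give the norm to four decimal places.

At (3, 3): F = (139.0000, -10.0000).
Jacobian J = [[6·x₁·x₂ + 2·x₂^2 + 2, 3·x₁^2 + 4·x₁·x₂], [-5, 2·x₂ - 2]].
At the point, J = [[74.0000, 63.0000], [-5.0000, 4.0000]] (det J = 611.0000).
Solving J·Δ = −F gives Δ = (-1.9411, 0.0736).
Then the next iterate is (x₁, x₂)₁ = (1.0589, 3.0736).
Re-evaluating at (1.0589, 3.0736): F = (30.463692, 0.005317), so ‖F‖₂ = 30.4637.

30.4637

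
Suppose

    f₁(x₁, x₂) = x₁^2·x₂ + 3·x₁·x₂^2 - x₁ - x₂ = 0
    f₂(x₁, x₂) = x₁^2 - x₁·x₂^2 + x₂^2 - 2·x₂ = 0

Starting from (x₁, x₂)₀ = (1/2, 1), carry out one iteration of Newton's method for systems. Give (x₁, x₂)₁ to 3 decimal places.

At (1/2, 1): F = (0.250, -1.250).
Jacobian J = [[2·x₁·x₂ + 3·x₂^2 - 1, x₁^2 + 6·x₁·x₂ - 1], [2·x₁ - x₂^2, -2·x₁·x₂ + 2·x₂ - 2]].
At the point, J = [[3.000, 2.250], [0.000, -1.000]] (det J = -3.000).
Solving J·Δ = −F gives Δ = (0.854, -1.250).
Then the next iterate is (x₁, x₂)₁ = (1.354, -0.250).

(1.354, -0.250)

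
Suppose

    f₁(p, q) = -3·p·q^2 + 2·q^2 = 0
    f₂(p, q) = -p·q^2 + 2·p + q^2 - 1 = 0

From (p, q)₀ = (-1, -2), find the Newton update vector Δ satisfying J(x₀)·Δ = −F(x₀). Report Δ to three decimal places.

(1.071, 0.357)

At (-1, -2): F = (20.000, 5.000).
Jacobian J = [[-3·q^2, -6·p·q + 4·q], [-q^2 + 2, -2·p·q + 2·q]].
At the point, J = [[-12.000, -20.000], [-2.000, -8.000]] (det J = 56.000).
Solving J·Δ = −F gives Δ = (1.071, 0.357).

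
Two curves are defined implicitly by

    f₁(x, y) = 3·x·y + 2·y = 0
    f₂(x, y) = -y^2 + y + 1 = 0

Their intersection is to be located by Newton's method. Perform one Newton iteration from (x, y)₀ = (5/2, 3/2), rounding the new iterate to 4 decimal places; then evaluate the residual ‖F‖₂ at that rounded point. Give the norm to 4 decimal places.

1.2868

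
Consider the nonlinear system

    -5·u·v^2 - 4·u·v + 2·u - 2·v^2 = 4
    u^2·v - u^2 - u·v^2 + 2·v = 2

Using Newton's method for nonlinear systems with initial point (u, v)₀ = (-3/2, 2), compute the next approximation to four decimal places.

At (-3/2, 2): F = (27.0000, 10.2500).
Jacobian J = [[-5·v^2 - 4·v + 2, -10·u·v - 4·u - 4·v], [2·u·v - 2·u - v^2, u^2 - 2·u·v + 2]].
At the point, J = [[-26.0000, 28.0000], [-7.0000, 10.2500]] (det J = -70.5000).
Solving J·Δ = −F gives Δ = (-0.1454, -1.0993).
Then the next iterate is (u, v)₁ = (-1.6454, 0.9007).

(-1.6454, 0.9007)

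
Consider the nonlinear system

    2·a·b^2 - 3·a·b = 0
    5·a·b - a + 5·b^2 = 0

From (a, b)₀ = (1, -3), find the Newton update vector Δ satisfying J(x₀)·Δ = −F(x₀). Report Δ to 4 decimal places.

At (1, -3): F = (27.0000, 29.0000).
Jacobian J = [[2·b^2 - 3·b, 4·a·b - 3·a], [5·b - 1, 5·a + 10·b]].
At the point, J = [[27.0000, -15.0000], [-16.0000, -25.0000]] (det J = -915.0000).
Solving J·Δ = −F gives Δ = (-0.2623, 1.3279).

(-0.2623, 1.3279)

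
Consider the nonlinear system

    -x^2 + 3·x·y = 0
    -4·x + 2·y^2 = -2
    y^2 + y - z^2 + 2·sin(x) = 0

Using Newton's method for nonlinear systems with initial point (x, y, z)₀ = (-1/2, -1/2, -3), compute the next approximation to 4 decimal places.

At (-1/2, -1/2, -3): F = (0.5000, 4.5000, -10.208851).
Jacobian J = [[-2·x + 3·y, 3·x, 0], [-4, 4·y, 0], [2·cos(x), 2·y + 1, -2·z]].
At the point, J = [[-0.5000, -1.5000, 0.0000], [-4.0000, -2.0000, 0.0000], [1.755165, 0.0000, 6.0000]] (det J = -30.0000).
Solving J·Δ = −F gives Δ = (1.1500, -0.0500, 1.3651).
Then the next iterate is (x, y, z)₁ = (0.6500, -0.5500, -1.6349).

(0.6500, -0.5500, -1.6349)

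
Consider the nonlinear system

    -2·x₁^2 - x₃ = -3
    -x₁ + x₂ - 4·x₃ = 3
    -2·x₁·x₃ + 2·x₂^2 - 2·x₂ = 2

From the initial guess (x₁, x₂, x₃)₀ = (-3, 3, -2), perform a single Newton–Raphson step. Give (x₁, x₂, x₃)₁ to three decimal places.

(-1.746, 1.466, 0.053)

At (-3, 3, -2): F = (-13.000, 11.000, -2.000).
Jacobian J = [[-4·x₁, 0, -1], [-1, 1, -4], [-2·x₃, 4·x₂ - 2, -2·x₁]].
At the point, J = [[12.000, 0.000, -1.000], [-1.000, 1.000, -4.000], [4.000, 10.000, 6.000]] (det J = 566.000).
Solving J·Δ = −F gives Δ = (1.254, -1.534, 2.053).
Then the next iterate is (x₁, x₂, x₃)₁ = (-1.746, 1.466, 0.053).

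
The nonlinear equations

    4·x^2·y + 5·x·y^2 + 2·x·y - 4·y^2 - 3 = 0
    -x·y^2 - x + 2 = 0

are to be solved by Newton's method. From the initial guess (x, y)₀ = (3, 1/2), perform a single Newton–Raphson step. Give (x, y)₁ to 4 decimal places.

(1.7021, 0.4574)

At (3, 1/2): F = (20.7500, -1.7500).
Jacobian J = [[8·x·y + 5·y^2 + 2·y, 4·x^2 + 10·x·y + 2·x - 8·y], [-y^2 - 1, -2·x·y]].
At the point, J = [[14.2500, 53.0000], [-1.2500, -3.0000]] (det J = 23.5000).
Solving J·Δ = −F gives Δ = (-1.2979, -0.0426).
Then the next iterate is (x, y)₁ = (1.7021, 0.4574).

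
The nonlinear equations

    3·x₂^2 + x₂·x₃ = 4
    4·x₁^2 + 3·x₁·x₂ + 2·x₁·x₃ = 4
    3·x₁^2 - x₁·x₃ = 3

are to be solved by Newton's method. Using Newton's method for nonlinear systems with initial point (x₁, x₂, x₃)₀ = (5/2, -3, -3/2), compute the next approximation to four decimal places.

(1.5541, -1.8293, 0.0574)

At (5/2, -3, -3/2): F = (27.5000, -9.0000, 19.5000).
Jacobian J = [[0, 6·x₂ + x₃, x₂], [8·x₁ + 3·x₂ + 2·x₃, 3·x₁, 2·x₁], [6·x₁ - x₃, 0, -x₁]].
At the point, J = [[0.0000, -19.5000, -3.0000], [8.0000, 7.5000, 5.0000], [16.5000, 0.0000, -2.5000]] (det J = -1627.5000).
Solving J·Δ = −F gives Δ = (-0.9459, 1.1707, 1.5574).
Then the next iterate is (x₁, x₂, x₃)₁ = (1.5541, -1.8293, 0.0574).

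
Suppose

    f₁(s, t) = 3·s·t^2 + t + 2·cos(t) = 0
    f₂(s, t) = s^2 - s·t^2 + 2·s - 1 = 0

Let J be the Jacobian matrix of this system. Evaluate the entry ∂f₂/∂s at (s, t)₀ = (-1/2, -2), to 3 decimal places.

∂f₂/∂s = 2·s - t^2 + 2.
At (-1/2, -2) this is -3.000.

-3.000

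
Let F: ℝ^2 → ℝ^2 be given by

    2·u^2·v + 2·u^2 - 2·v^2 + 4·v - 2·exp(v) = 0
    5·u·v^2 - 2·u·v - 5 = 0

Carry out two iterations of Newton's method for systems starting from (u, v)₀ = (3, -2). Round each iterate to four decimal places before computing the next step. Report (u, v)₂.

(-0.3702, -0.7504)

At (3, -2): F = (-34.270671, 67.0000).
Jacobian J = [[4·u·v + 4·u, 2·u^2 - 4·v - 2·exp(v) + 4], [5·v^2 - 2·v, 10·u·v - 2·u]].
At the point, J = [[-12.0000, 29.729329], [24.0000, -66.0000]] (det J = 78.496094).
Solving J·Δ = −F gives Δ = (-3.4397, -0.2356).
Then the next iterate is (u, v)₁ = (-0.4397, -2.2356).
Round to (-0.4397, -2.2356) and repeat: F = (-19.629843, -17.953886), J = [[2.173173, 13.115216], [29.460737, 10.709333]].
Δ = (0.0695, 1.4852), so (u, v)₂ = (-0.3702, -0.7504).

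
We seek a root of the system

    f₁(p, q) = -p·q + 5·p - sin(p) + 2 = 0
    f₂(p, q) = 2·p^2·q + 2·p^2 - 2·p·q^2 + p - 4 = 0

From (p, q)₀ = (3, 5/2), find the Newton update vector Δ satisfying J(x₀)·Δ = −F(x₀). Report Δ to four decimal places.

At (3, 5/2): F = (9.358880, 24.5000).
Jacobian J = [[-q - cos(p) + 5, -p], [4·p·q + 4·p - 2·q^2 + 1, 2·p^2 - 4·p·q]].
At the point, J = [[3.489992, -3.0000], [30.5000, -12.0000]] (det J = 49.620090).
Solving J·Δ = −F gives Δ = (0.7821, 4.0294).

(0.7821, 4.0294)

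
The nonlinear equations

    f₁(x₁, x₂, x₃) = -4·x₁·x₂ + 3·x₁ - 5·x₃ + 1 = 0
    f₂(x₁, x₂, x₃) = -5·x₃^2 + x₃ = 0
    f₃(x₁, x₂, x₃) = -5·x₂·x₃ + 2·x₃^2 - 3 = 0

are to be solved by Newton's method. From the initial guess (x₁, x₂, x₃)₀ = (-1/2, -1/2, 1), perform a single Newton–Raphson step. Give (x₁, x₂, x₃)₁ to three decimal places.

At (-1/2, -1/2, 1): F = (-6.500, -4.000, 1.500).
Jacobian J = [[-4·x₂ + 3, -4·x₁, -5], [0, 0, -10·x₃ + 1], [0, -5·x₃, -5·x₂ + 4·x₃]].
At the point, J = [[5.000, 2.000, -5.000], [0.000, 0.000, -9.000], [0.000, -5.000, 6.500]] (det J = -225.000).
Solving J·Δ = −F gives Δ = (0.967, -0.278, -0.444).
Then the next iterate is (x₁, x₂, x₃)₁ = (0.467, -0.778, 0.556).

(0.467, -0.778, 0.556)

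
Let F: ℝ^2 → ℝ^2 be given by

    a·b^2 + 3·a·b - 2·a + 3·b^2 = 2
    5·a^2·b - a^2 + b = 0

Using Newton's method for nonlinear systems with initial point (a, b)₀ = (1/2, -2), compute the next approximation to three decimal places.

(0.218, -1.270)

At (1/2, -2): F = (8.000, -4.750).
Jacobian J = [[b^2 + 3·b - 2, 2·a·b + 3·a + 6·b], [10·a·b - 2·a, 5·a^2 + 1]].
At the point, J = [[-4.000, -12.500], [-11.000, 2.250]] (det J = -146.500).
Solving J·Δ = −F gives Δ = (-0.282, 0.730).
Then the next iterate is (a, b)₁ = (0.218, -1.270).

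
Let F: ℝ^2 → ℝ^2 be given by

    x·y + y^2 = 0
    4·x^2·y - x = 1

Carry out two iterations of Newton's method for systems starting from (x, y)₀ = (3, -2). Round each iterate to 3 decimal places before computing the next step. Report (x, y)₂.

(1.098, -1.022)

At (3, -2): F = (-2.000, -76.000).
Jacobian J = [[y, x + 2·y], [8·x·y - 1, 4·x^2]].
At the point, J = [[-2.000, -1.000], [-49.000, 36.000]] (det J = -121.000).
Solving J·Δ = −F gives Δ = (-1.223, 0.446).
Then the next iterate is (x, y)₁ = (1.777, -1.554).
Round to (1.777, -1.554) and repeat: F = (-0.34654, -22.40544), J = [[-1.554, -1.331], [-23.09166, 12.63092]].
Δ = (-0.679, 0.532), so (x, y)₂ = (1.098, -1.022).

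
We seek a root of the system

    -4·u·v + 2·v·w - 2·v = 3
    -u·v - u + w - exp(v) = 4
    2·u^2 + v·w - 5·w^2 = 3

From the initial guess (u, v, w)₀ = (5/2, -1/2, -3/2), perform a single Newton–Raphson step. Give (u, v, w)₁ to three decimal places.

(-2.237, -1.050, 1.779)

At (5/2, -1/2, -3/2): F = (4.500, -7.35653, -1.000).
Jacobian J = [[-4·v, -4·u + 2·w - 2, 2·v], [-v - 1, -u - exp(v), 1], [4·u, w, v - 10·w]].
At the point, J = [[2.000, -15.000, -1.000], [-0.500, -3.10653, 1.000], [10.000, -1.500, 14.500]] (det J = -377.65470).
Solving J·Δ = −F gives Δ = (-4.737, -0.550, 3.279).
Then the next iterate is (u, v, w)₁ = (-2.237, -1.050, 1.779).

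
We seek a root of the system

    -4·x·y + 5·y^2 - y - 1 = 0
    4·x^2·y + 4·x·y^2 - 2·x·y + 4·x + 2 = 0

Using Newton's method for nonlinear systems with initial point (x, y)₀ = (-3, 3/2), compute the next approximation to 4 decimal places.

At (-3, 3/2): F = (26.7500, 26.0000).
Jacobian J = [[-4·y, -4·x + 10·y - 1], [8·x·y + 4·y^2 - 2·y + 4, 4·x^2 + 8·x·y - 2·x]].
At the point, J = [[-6.0000, 26.0000], [-26.0000, 6.0000]] (det J = 640.0000).
Solving J·Δ = −F gives Δ = (0.8055, -0.8430).
Then the next iterate is (x, y)₁ = (-2.1945, 0.6570).

(-2.1945, 0.6570)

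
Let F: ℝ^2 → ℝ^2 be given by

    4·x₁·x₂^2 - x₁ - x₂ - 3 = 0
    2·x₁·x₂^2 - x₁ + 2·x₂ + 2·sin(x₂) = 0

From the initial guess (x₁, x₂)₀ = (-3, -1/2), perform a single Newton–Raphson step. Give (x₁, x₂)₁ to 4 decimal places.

(0.5165, -0.2727)

At (-3, -1/2): F = (-2.5000, -0.458851).
Jacobian J = [[4·x₂^2 - 1, 8·x₁·x₂ - 1], [2·x₂^2 - 1, 4·x₁·x₂ + 2·cos(x₂) + 2]].
At the point, J = [[0.0000, 11.0000], [-0.5000, 9.755165]] (det J = 5.5000).
Solving J·Δ = −F gives Δ = (3.5165, 0.2273).
Then the next iterate is (x₁, x₂)₁ = (0.5165, -0.2727).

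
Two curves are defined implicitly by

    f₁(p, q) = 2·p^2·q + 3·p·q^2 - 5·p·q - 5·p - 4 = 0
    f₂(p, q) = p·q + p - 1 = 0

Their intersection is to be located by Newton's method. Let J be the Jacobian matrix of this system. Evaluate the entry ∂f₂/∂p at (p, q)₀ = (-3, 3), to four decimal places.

4.0000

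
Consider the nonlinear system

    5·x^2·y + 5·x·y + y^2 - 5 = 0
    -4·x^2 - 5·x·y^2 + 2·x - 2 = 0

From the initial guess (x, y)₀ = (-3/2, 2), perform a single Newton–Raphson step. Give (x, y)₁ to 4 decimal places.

At (-3/2, 2): F = (6.5000, 16.0000).
Jacobian J = [[10·x·y + 5·y, 5·x^2 + 5·x + 2·y], [-8·x - 5·y^2 + 2, -10·x·y]].
At the point, J = [[-20.0000, 7.7500], [-6.0000, 30.0000]] (det J = -553.5000).
Solving J·Δ = −F gives Δ = (0.1283, -0.5077).
Then the next iterate is (x, y)₁ = (-1.3717, 1.4923).

(-1.3717, 1.4923)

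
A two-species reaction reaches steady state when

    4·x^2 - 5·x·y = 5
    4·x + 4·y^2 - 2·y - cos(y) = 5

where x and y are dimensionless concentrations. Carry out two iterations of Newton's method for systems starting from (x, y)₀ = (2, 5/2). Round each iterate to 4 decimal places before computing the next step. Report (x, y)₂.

(1.6055, 0.6690)

At (2, 5/2): F = (-14.0000, 23.801144).
Jacobian J = [[8·x - 5·y, -5·x], [4, 8·y + sin(y) - 2]].
At the point, J = [[3.5000, -10.0000], [4.0000, 18.598472]] (det J = 105.094653).
Solving J·Δ = −F gives Δ = (0.2128, -1.3255).
Then the next iterate is (x, y)₁ = (2.2128, 1.1745).
Round to (2.2128, 1.1745) and repeat: F = (1.591267, 6.633997), J = [[11.8299, -11.0640], [4.0000, 8.318497]].
Δ = (-0.6073, -0.5055), so (x, y)₂ = (1.6055, 0.6690).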